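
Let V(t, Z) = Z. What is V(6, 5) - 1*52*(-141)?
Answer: 7337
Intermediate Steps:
V(6, 5) - 1*52*(-141) = 5 - 1*52*(-141) = 5 - 52*(-141) = 5 + 7332 = 7337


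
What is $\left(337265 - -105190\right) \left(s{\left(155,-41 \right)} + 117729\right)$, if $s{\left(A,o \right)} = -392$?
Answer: $51916342335$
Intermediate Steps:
$\left(337265 - -105190\right) \left(s{\left(155,-41 \right)} + 117729\right) = \left(337265 - -105190\right) \left(-392 + 117729\right) = \left(337265 + 105190\right) 117337 = 442455 \cdot 117337 = 51916342335$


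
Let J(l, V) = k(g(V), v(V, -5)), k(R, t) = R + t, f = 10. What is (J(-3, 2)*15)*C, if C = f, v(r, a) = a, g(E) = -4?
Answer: -1350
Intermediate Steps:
C = 10
J(l, V) = -9 (J(l, V) = -4 - 5 = -9)
(J(-3, 2)*15)*C = -9*15*10 = -135*10 = -1350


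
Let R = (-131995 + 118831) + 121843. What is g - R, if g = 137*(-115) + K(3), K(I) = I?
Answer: -124431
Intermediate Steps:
R = 108679 (R = -13164 + 121843 = 108679)
g = -15752 (g = 137*(-115) + 3 = -15755 + 3 = -15752)
g - R = -15752 - 1*108679 = -15752 - 108679 = -124431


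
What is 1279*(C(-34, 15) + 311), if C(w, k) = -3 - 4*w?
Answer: 567876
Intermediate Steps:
1279*(C(-34, 15) + 311) = 1279*((-3 - 4*(-34)) + 311) = 1279*((-3 + 136) + 311) = 1279*(133 + 311) = 1279*444 = 567876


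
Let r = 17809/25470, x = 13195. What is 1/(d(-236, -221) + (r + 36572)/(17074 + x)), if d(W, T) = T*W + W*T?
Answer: 770951430/80420417072809 ≈ 9.5865e-6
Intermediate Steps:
d(W, T) = 2*T*W (d(W, T) = T*W + T*W = 2*T*W)
r = 17809/25470 (r = 17809*(1/25470) = 17809/25470 ≈ 0.69921)
1/(d(-236, -221) + (r + 36572)/(17074 + x)) = 1/(2*(-221)*(-236) + (17809/25470 + 36572)/(17074 + 13195)) = 1/(104312 + (931506649/25470)/30269) = 1/(104312 + (931506649/25470)*(1/30269)) = 1/(104312 + 931506649/770951430) = 1/(80420417072809/770951430) = 770951430/80420417072809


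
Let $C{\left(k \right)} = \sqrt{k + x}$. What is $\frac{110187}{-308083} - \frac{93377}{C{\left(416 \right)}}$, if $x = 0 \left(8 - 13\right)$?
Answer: $- \frac{110187}{308083} - \frac{93377 \sqrt{26}}{104} \approx -4578.5$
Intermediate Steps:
$x = 0$ ($x = 0 \left(-5\right) = 0$)
$C{\left(k \right)} = \sqrt{k}$ ($C{\left(k \right)} = \sqrt{k + 0} = \sqrt{k}$)
$\frac{110187}{-308083} - \frac{93377}{C{\left(416 \right)}} = \frac{110187}{-308083} - \frac{93377}{\sqrt{416}} = 110187 \left(- \frac{1}{308083}\right) - \frac{93377}{4 \sqrt{26}} = - \frac{110187}{308083} - 93377 \frac{\sqrt{26}}{104} = - \frac{110187}{308083} - \frac{93377 \sqrt{26}}{104}$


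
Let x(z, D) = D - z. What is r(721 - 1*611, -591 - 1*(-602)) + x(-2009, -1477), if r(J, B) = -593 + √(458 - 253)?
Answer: -61 + √205 ≈ -46.682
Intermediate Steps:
r(J, B) = -593 + √205
r(721 - 1*611, -591 - 1*(-602)) + x(-2009, -1477) = (-593 + √205) + (-1477 - 1*(-2009)) = (-593 + √205) + (-1477 + 2009) = (-593 + √205) + 532 = -61 + √205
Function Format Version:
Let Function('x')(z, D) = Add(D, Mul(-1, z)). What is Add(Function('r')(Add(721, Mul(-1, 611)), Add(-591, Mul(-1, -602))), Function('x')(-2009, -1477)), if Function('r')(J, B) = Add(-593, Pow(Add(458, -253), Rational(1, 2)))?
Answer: Add(-61, Pow(205, Rational(1, 2))) ≈ -46.682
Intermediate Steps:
Function('r')(J, B) = Add(-593, Pow(205, Rational(1, 2)))
Add(Function('r')(Add(721, Mul(-1, 611)), Add(-591, Mul(-1, -602))), Function('x')(-2009, -1477)) = Add(Add(-593, Pow(205, Rational(1, 2))), Add(-1477, Mul(-1, -2009))) = Add(Add(-593, Pow(205, Rational(1, 2))), Add(-1477, 2009)) = Add(Add(-593, Pow(205, Rational(1, 2))), 532) = Add(-61, Pow(205, Rational(1, 2)))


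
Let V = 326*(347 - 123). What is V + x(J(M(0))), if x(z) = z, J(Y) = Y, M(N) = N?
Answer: 73024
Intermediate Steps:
V = 73024 (V = 326*224 = 73024)
V + x(J(M(0))) = 73024 + 0 = 73024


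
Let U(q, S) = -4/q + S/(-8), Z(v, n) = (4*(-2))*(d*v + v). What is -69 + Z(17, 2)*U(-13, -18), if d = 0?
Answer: -5419/13 ≈ -416.85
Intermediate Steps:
Z(v, n) = -8*v (Z(v, n) = (4*(-2))*(0*v + v) = -8*(0 + v) = -8*v)
U(q, S) = -4/q - S/8 (U(q, S) = -4/q + S*(-⅛) = -4/q - S/8)
-69 + Z(17, 2)*U(-13, -18) = -69 + (-8*17)*(-4/(-13) - ⅛*(-18)) = -69 - 136*(-4*(-1/13) + 9/4) = -69 - 136*(4/13 + 9/4) = -69 - 136*133/52 = -69 - 4522/13 = -5419/13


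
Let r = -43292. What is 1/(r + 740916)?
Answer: 1/697624 ≈ 1.4334e-6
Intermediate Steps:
1/(r + 740916) = 1/(-43292 + 740916) = 1/697624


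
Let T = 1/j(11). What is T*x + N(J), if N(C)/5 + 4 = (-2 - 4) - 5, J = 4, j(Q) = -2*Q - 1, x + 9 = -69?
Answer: -1647/23 ≈ -71.609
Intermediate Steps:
x = -78 (x = -9 - 69 = -78)
j(Q) = -1 - 2*Q
N(C) = -75 (N(C) = -20 + 5*((-2 - 4) - 5) = -20 + 5*(-6 - 5) = -20 + 5*(-11) = -20 - 55 = -75)
T = -1/23 (T = 1/(-1 - 2*11) = 1/(-1 - 22) = 1/(-23) = -1/23 ≈ -0.043478)
T*x + N(J) = -1/23*(-78) - 75 = 78/23 - 75 = -1647/23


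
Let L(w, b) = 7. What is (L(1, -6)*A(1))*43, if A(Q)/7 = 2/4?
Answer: 2107/2 ≈ 1053.5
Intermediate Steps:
A(Q) = 7/2 (A(Q) = 7*(2/4) = 7*(2*(1/4)) = 7*(1/2) = 7/2)
(L(1, -6)*A(1))*43 = (7*(7/2))*43 = (49/2)*43 = 2107/2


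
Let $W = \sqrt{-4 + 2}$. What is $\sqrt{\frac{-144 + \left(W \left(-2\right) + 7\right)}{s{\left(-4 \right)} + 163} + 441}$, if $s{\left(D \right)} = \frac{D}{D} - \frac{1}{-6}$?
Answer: $\frac{\sqrt{427059555 - 11820 i \sqrt{2}}}{985} \approx 20.98 - 0.0004106 i$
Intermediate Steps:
$W = i \sqrt{2}$ ($W = \sqrt{-2} = i \sqrt{2} \approx 1.4142 i$)
$s{\left(D \right)} = \frac{7}{6}$ ($s{\left(D \right)} = 1 - - \frac{1}{6} = 1 + \frac{1}{6} = \frac{7}{6}$)
$\sqrt{\frac{-144 + \left(W \left(-2\right) + 7\right)}{s{\left(-4 \right)} + 163} + 441} = \sqrt{\frac{-144 + \left(i \sqrt{2} \left(-2\right) + 7\right)}{\frac{7}{6} + 163} + 441} = \sqrt{\frac{-144 + \left(- 2 i \sqrt{2} + 7\right)}{\frac{985}{6}} + 441} = \sqrt{\left(-144 + \left(7 - 2 i \sqrt{2}\right)\right) \frac{6}{985} + 441} = \sqrt{\left(-137 - 2 i \sqrt{2}\right) \frac{6}{985} + 441} = \sqrt{\left(- \frac{822}{985} - \frac{12 i \sqrt{2}}{985}\right) + 441} = \sqrt{\frac{433563}{985} - \frac{12 i \sqrt{2}}{985}}$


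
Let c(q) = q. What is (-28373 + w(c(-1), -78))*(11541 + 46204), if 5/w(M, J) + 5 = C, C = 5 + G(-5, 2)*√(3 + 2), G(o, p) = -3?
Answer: -1638398885 - 57745*√5/3 ≈ -1.6384e+9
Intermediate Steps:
C = 5 - 3*√5 (C = 5 - 3*√(3 + 2) = 5 - 3*√5 ≈ -1.7082)
w(M, J) = -√5/3 (w(M, J) = 5/(-5 + (5 - 3*√5)) = 5/((-3*√5)) = 5*(-√5/15) = -√5/3)
(-28373 + w(c(-1), -78))*(11541 + 46204) = (-28373 - √5/3)*(11541 + 46204) = (-28373 - √5/3)*57745 = -1638398885 - 57745*√5/3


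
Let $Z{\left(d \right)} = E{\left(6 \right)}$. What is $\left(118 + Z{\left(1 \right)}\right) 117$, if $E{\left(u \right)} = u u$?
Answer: $18018$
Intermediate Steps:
$E{\left(u \right)} = u^{2}$
$Z{\left(d \right)} = 36$ ($Z{\left(d \right)} = 6^{2} = 36$)
$\left(118 + Z{\left(1 \right)}\right) 117 = \left(118 + 36\right) 117 = 154 \cdot 117 = 18018$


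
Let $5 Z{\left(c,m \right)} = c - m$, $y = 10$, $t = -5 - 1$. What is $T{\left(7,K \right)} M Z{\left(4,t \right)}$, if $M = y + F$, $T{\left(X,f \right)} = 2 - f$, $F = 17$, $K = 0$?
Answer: $108$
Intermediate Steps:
$t = -6$
$Z{\left(c,m \right)} = - \frac{m}{5} + \frac{c}{5}$ ($Z{\left(c,m \right)} = \frac{c - m}{5} = - \frac{m}{5} + \frac{c}{5}$)
$M = 27$ ($M = 10 + 17 = 27$)
$T{\left(7,K \right)} M Z{\left(4,t \right)} = \left(2 - 0\right) 27 \left(\left(- \frac{1}{5}\right) \left(-6\right) + \frac{1}{5} \cdot 4\right) = \left(2 + 0\right) 27 \left(\frac{6}{5} + \frac{4}{5}\right) = 2 \cdot 27 \cdot 2 = 54 \cdot 2 = 108$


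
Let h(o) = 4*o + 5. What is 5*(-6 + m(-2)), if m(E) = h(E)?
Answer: -45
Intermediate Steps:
h(o) = 5 + 4*o
m(E) = 5 + 4*E
5*(-6 + m(-2)) = 5*(-6 + (5 + 4*(-2))) = 5*(-6 + (5 - 8)) = 5*(-6 - 3) = 5*(-9) = -45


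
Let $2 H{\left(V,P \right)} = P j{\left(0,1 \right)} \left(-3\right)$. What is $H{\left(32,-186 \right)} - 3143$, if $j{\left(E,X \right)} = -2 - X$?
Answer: $-3980$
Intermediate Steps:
$H{\left(V,P \right)} = \frac{9 P}{2}$ ($H{\left(V,P \right)} = \frac{P \left(-2 - 1\right) \left(-3\right)}{2} = \frac{P \left(-3\right) \left(-3\right)}{2} = \frac{- 3 P \left(-3\right)}{2} = \frac{9 P}{2}$)
$H{\left(32,-186 \right)} - 3143 = \frac{9}{2} \left(-186\right) - 3143 = -837 - 3143 = -3980$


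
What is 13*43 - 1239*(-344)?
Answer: 426775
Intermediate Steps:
13*43 - 1239*(-344) = 559 + 426216 = 426775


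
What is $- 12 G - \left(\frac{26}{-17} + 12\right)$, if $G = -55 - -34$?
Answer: $\frac{4106}{17} \approx 241.53$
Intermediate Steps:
$G = -21$ ($G = -55 + 34 = -21$)
$- 12 G - \left(\frac{26}{-17} + 12\right) = \left(-12\right) \left(-21\right) - \left(\frac{26}{-17} + 12\right) = 252 - \left(26 \left(- \frac{1}{17}\right) + 12\right) = 252 - \left(- \frac{26}{17} + 12\right) = 252 - \frac{178}{17} = \frac{4106}{17}$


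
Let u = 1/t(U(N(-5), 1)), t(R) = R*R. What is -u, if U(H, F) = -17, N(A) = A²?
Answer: -1/289 ≈ -0.0034602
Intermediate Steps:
t(R) = R²
u = 1/289 (u = 1/((-17)²) = 1/289 ≈ 0.0034602)
-u = -1*1/289 = -1/289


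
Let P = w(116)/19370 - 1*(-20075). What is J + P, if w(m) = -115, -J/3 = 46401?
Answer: -461501895/3874 ≈ -1.1913e+5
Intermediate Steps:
J = -139203 (J = -3*46401 = -139203)
P = 77770527/3874 (P = -115/19370 - 1*(-20075) = -115*1/19370 + 20075 = -23/3874 + 20075 = 77770527/3874 ≈ 20075.)
J + P = -139203 + 77770527/3874 = -461501895/3874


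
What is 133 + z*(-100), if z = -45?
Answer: 4633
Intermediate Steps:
133 + z*(-100) = 133 - 45*(-100) = 133 + 4500 = 4633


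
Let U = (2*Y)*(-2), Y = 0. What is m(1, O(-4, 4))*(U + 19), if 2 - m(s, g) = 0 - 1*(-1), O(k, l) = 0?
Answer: 19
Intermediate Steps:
m(s, g) = 1 (m(s, g) = 2 - (0 - 1*(-1)) = 2 - (0 + 1) = 2 - 1*1 = 2 - 1 = 1)
U = 0 (U = (2*0)*(-2) = 0*(-2) = 0)
m(1, O(-4, 4))*(U + 19) = 1*(0 + 19) = 1*19 = 19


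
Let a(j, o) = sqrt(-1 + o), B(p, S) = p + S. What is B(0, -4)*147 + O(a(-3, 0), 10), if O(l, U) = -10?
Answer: -598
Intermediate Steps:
B(p, S) = S + p
B(0, -4)*147 + O(a(-3, 0), 10) = (-4 + 0)*147 - 10 = -4*147 - 10 = -588 - 10 = -598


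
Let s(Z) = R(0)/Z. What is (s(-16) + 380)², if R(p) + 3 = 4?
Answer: 36954241/256 ≈ 1.4435e+5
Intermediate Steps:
R(p) = 1 (R(p) = -3 + 4 = 1)
s(Z) = 1/Z
(s(-16) + 380)² = (1/(-16) + 380)² = (-1/16 + 380)² = (6079/16)² = 36954241/256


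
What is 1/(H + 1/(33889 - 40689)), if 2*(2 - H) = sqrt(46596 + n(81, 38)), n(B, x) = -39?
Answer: -10274800/59779331911 - 23120000*sqrt(5173)/179337995733 ≈ -0.0094442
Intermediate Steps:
H = 2 - 3*sqrt(5173)/2 (H = 2 - sqrt(46596 - 39)/2 = 2 - 3*sqrt(5173)/2 ≈ -105.89)
1/(H + 1/(33889 - 40689)) = 1/((2 - 3*sqrt(5173)/2) + 1/(33889 - 40689)) = 1/((2 - 3*sqrt(5173)/2) + 1/(-6800)) = 1/((2 - 3*sqrt(5173)/2) - 1/6800) = 1/(13599/6800 - 3*sqrt(5173)/2)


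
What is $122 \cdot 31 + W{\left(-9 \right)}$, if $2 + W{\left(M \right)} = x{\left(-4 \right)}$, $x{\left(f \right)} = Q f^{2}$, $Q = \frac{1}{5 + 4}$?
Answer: $\frac{34036}{9} \approx 3781.8$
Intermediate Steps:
$Q = \frac{1}{9} \approx 0.11111$
$x{\left(f \right)} = \frac{f^{2}}{9}$
$W{\left(M \right)} = - \frac{2}{9}$ ($W{\left(M \right)} = -2 + \frac{\left(-4\right)^{2}}{9} = -2 + \frac{1}{9} \cdot 16 = -2 + \frac{16}{9} = - \frac{2}{9}$)
$122 \cdot 31 + W{\left(-9 \right)} = 122 \cdot 31 - \frac{2}{9} = 3782 - \frac{2}{9} = \frac{34036}{9}$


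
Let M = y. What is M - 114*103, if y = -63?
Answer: -11805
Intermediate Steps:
M = -63
M - 114*103 = -63 - 114*103 = -63 - 11742 = -11805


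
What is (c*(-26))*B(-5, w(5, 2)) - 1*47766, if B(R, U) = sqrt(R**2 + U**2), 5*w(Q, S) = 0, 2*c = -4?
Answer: -47506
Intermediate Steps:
c = -2 (c = (1/2)*(-4) = -2)
w(Q, S) = 0 (w(Q, S) = (1/5)*0 = 0)
(c*(-26))*B(-5, w(5, 2)) - 1*47766 = (-2*(-26))*sqrt((-5)**2 + 0**2) - 1*47766 = 52*sqrt(25 + 0) - 47766 = 52*sqrt(25) - 47766 = 52*5 - 47766 = 260 - 47766 = -47506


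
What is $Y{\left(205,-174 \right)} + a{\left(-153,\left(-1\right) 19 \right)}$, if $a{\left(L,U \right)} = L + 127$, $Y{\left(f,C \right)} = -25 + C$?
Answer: $-225$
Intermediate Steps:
$a{\left(L,U \right)} = 127 + L$
$Y{\left(205,-174 \right)} + a{\left(-153,\left(-1\right) 19 \right)} = \left(-25 - 174\right) + \left(127 - 153\right) = -199 - 26 = -225$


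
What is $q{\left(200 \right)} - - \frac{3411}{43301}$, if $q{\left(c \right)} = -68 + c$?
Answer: $\frac{5719143}{43301} \approx 132.08$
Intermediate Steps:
$q{\left(200 \right)} - - \frac{3411}{43301} = \left(-68 + 200\right) - - \frac{3411}{43301} = 132 - \left(-3411\right) \frac{1}{43301} = 132 - - \frac{3411}{43301} = 132 + \frac{3411}{43301} = \frac{5719143}{43301}$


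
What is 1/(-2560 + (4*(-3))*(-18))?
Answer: -1/2344 ≈ -0.00042662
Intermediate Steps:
1/(-2560 + (4*(-3))*(-18)) = 1/(-2560 - 12*(-18)) = 1/(-2560 + 216) = 1/(-2344) = -1/2344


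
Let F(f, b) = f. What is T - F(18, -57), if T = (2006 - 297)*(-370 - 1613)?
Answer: -3388965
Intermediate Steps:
T = -3388947 (T = 1709*(-1983) = -3388947)
T - F(18, -57) = -3388947 - 1*18 = -3388947 - 18 = -3388965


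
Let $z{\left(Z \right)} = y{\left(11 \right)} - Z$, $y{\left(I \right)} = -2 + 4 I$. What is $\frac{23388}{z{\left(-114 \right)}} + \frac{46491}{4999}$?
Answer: $\frac{10347434}{64987} \approx 159.22$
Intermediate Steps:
$z{\left(Z \right)} = 42 - Z$ ($z{\left(Z \right)} = \left(-2 + 4 \cdot 11\right) - Z = \left(-2 + 44\right) - Z = 42 - Z$)
$\frac{23388}{z{\left(-114 \right)}} + \frac{46491}{4999} = \frac{23388}{42 - -114} + \frac{46491}{4999} = \frac{23388}{42 + 114} + 46491 \cdot \frac{1}{4999} = \frac{23388}{156} + \frac{46491}{4999} = 23388 \cdot \frac{1}{156} + \frac{46491}{4999} = \frac{1949}{13} + \frac{46491}{4999} = \frac{10347434}{64987}$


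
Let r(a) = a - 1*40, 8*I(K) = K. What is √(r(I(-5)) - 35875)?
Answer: 15*I*√2554/4 ≈ 189.51*I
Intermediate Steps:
I(K) = K/8
r(a) = -40 + a (r(a) = a - 40 = -40 + a)
√(r(I(-5)) - 35875) = √((-40 + (⅛)*(-5)) - 35875) = √((-40 - 5/8) - 35875) = √(-325/8 - 35875) = √(-287325/8) = 15*I*√2554/4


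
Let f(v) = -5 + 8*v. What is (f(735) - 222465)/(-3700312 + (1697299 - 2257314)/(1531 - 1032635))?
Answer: 223326815360/3815405944433 ≈ 0.058533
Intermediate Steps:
(f(735) - 222465)/(-3700312 + (1697299 - 2257314)/(1531 - 1032635)) = ((-5 + 8*735) - 222465)/(-3700312 + (1697299 - 2257314)/(1531 - 1032635)) = ((-5 + 5880) - 222465)/(-3700312 - 560015/(-1031104)) = (5875 - 222465)/(-3700312 - 560015*(-1/1031104)) = -216590/(-3700312 + 560015/1031104) = -216590/(-3815405944433/1031104) = -216590*(-1031104/3815405944433) = 223326815360/3815405944433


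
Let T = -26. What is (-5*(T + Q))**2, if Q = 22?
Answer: 400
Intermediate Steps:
(-5*(T + Q))**2 = (-5*(-26 + 22))**2 = (-5*(-4))**2 = 20**2 = 400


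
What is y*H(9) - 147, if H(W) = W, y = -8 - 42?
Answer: -597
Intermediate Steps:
y = -50
y*H(9) - 147 = -50*9 - 147 = -450 - 147 = -597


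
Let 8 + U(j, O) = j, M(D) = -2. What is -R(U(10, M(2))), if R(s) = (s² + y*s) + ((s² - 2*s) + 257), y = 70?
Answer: -401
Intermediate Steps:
U(j, O) = -8 + j
R(s) = 257 + 2*s² + 68*s (R(s) = (s² + 70*s) + ((s² - 2*s) + 257) = (s² + 70*s) + (257 + s² - 2*s) = 257 + 2*s² + 68*s)
-R(U(10, M(2))) = -(257 + 2*(-8 + 10)² + 68*(-8 + 10)) = -(257 + 2*2² + 68*2) = -(257 + 2*4 + 136) = -(257 + 8 + 136) = -1*401 = -401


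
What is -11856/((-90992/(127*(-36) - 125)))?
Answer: -316407/517 ≈ -612.01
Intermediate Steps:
-11856/((-90992/(127*(-36) - 125))) = -11856/((-90992/(-4572 - 125))) = -11856/((-90992/(-4697))) = -11856/((-90992*(-1/4697))) = -11856/8272/427 = -11856*427/8272 = -316407/517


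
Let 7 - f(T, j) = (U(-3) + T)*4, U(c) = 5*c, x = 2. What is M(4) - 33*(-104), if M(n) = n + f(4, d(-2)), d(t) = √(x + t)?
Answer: 3487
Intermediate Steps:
d(t) = √(2 + t)
f(T, j) = 67 - 4*T (f(T, j) = 7 - (5*(-3) + T)*4 = 7 - (-15 + T)*4 = 7 - (-60 + 4*T) = 7 + (60 - 4*T) = 67 - 4*T)
M(n) = 51 + n (M(n) = n + (67 - 4*4) = n + (67 - 16) = n + 51 = 51 + n)
M(4) - 33*(-104) = (51 + 4) - 33*(-104) = 55 + 3432 = 3487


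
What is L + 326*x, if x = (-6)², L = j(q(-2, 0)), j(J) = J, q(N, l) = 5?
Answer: 11741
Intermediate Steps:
L = 5
x = 36
L + 326*x = 5 + 326*36 = 5 + 11736 = 11741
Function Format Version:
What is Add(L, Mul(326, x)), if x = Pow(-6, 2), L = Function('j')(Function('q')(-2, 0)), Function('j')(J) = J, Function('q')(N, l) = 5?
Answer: 11741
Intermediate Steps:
L = 5
x = 36
Add(L, Mul(326, x)) = Add(5, Mul(326, 36)) = Add(5, 11736) = 11741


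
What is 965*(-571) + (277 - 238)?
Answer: -550976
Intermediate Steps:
965*(-571) + (277 - 238) = -551015 + 39 = -550976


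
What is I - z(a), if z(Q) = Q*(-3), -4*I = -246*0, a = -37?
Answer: -111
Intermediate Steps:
I = 0 (I = -(-123)*0/2 = -¼*0 = 0)
z(Q) = -3*Q
I - z(a) = 0 - (-3)*(-37) = 0 - 1*111 = 0 - 111 = -111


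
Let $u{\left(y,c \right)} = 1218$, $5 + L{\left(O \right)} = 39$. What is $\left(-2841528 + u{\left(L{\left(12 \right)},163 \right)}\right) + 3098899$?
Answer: $258589$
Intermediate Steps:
$L{\left(O \right)} = 34$ ($L{\left(O \right)} = -5 + 39 = 34$)
$\left(-2841528 + u{\left(L{\left(12 \right)},163 \right)}\right) + 3098899 = \left(-2841528 + 1218\right) + 3098899 = -2840310 + 3098899 = 258589$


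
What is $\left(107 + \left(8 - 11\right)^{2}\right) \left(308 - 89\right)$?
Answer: $25404$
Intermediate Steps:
$\left(107 + \left(8 - 11\right)^{2}\right) \left(308 - 89\right) = \left(107 + \left(-3\right)^{2}\right) 219 = \left(107 + 9\right) 219 = 116 \cdot 219 = 25404$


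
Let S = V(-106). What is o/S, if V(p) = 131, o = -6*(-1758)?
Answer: 10548/131 ≈ 80.519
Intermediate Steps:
o = 10548
S = 131
o/S = 10548/131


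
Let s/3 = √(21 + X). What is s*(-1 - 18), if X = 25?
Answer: -57*√46 ≈ -386.59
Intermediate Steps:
s = 3*√46 (s = 3*√(21 + 25) = 3*√46 ≈ 20.347)
s*(-1 - 18) = (3*√46)*(-1 - 18) = (3*√46)*(-19) = -57*√46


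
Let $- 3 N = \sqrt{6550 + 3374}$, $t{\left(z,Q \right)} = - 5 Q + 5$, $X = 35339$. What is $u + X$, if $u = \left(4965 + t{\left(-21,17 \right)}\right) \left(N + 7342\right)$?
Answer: $35901009 - \frac{9770 \sqrt{2481}}{3} \approx 3.5739 \cdot 10^{7}$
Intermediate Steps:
$t{\left(z,Q \right)} = 5 - 5 Q$
$N = - \frac{2 \sqrt{2481}}{3}$ ($N = - \frac{\sqrt{6550 + 3374}}{3} = - \frac{\sqrt{9924}}{3} = - \frac{2 \sqrt{2481}}{3} \approx -33.206$)
$u = 35865670 - \frac{9770 \sqrt{2481}}{3}$ ($u = \left(4965 + \left(5 - 85\right)\right) \left(- \frac{2 \sqrt{2481}}{3} + 7342\right) = \left(4965 + \left(5 - 85\right)\right) \left(7342 - \frac{2 \sqrt{2481}}{3}\right) = \left(4965 - 80\right) \left(7342 - \frac{2 \sqrt{2481}}{3}\right) = 4885 \left(7342 - \frac{2 \sqrt{2481}}{3}\right) = 35865670 - \frac{9770 \sqrt{2481}}{3} \approx 3.5703 \cdot 10^{7}$)
$u + X = \left(35865670 - \frac{9770 \sqrt{2481}}{3}\right) + 35339 = 35901009 - \frac{9770 \sqrt{2481}}{3}$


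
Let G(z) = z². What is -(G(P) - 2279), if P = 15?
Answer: 2054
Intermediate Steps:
-(G(P) - 2279) = -(15² - 2279) = -(225 - 2279) = -1*(-2054) = 2054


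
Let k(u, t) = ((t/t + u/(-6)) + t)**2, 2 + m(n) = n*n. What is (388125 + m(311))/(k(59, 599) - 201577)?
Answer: 17454384/5281909 ≈ 3.3046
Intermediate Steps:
m(n) = -2 + n**2 (m(n) = -2 + n*n = -2 + n**2)
k(u, t) = (1 + t - u/6)**2 (k(u, t) = ((1 + u*(-1/6)) + t)**2 = ((1 - u/6) + t)**2 = (1 + t - u/6)**2)
(388125 + m(311))/(k(59, 599) - 201577) = (388125 + (-2 + 311**2))/((6 - 1*59 + 6*599)**2/36 - 201577) = (388125 + (-2 + 96721))/((6 - 59 + 3594)**2/36 - 201577) = (388125 + 96719)/((1/36)*3541**2 - 201577) = 484844/((1/36)*12538681 - 201577) = 484844/(12538681/36 - 201577) = 484844/(5281909/36) = 484844*(36/5281909) = 17454384/5281909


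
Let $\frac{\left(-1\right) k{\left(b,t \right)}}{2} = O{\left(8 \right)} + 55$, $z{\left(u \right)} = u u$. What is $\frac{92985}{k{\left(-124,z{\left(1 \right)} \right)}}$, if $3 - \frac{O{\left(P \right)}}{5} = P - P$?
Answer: $- \frac{18597}{28} \approx -664.18$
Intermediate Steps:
$O{\left(P \right)} = 15$ ($O{\left(P \right)} = 15 - 5 \left(P - P\right) = 15 - 0 = 15 + 0 = 15$)
$z{\left(u \right)} = u^{2}$
$k{\left(b,t \right)} = -140$ ($k{\left(b,t \right)} = - 2 \left(15 + 55\right) = \left(-2\right) 70 = -140$)
$\frac{92985}{k{\left(-124,z{\left(1 \right)} \right)}} = \frac{92985}{-140} = 92985 \left(- \frac{1}{140}\right) = - \frac{18597}{28}$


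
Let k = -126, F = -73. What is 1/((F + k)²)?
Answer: 1/39601 ≈ 2.5252e-5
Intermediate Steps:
1/((F + k)²) = 1/((-73 - 126)²) = 1/((-199)²) = 1/39601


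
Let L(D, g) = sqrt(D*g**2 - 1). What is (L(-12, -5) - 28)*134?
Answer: -3752 + 134*I*sqrt(301) ≈ -3752.0 + 2324.8*I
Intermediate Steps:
L(D, g) = sqrt(-1 + D*g**2)
(L(-12, -5) - 28)*134 = (sqrt(-1 - 12*(-5)**2) - 28)*134 = (sqrt(-1 - 12*25) - 28)*134 = (sqrt(-1 - 300) - 28)*134 = (sqrt(-301) - 28)*134 = (I*sqrt(301) - 28)*134 = (-28 + I*sqrt(301))*134 = -3752 + 134*I*sqrt(301)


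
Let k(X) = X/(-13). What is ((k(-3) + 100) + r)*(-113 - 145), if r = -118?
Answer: 59598/13 ≈ 4584.5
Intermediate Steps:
k(X) = -X/13 (k(X) = X*(-1/13) = -X/13)
((k(-3) + 100) + r)*(-113 - 145) = ((-1/13*(-3) + 100) - 118)*(-113 - 145) = ((3/13 + 100) - 118)*(-258) = (1303/13 - 118)*(-258) = -231/13*(-258) = 59598/13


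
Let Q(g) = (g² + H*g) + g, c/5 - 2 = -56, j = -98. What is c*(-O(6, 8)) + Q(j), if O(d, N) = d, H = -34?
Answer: 14458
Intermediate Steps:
c = -270 (c = 10 + 5*(-56) = 10 - 280 = -270)
Q(g) = g² - 33*g (Q(g) = (g² - 34*g) + g = g² - 33*g)
c*(-O(6, 8)) + Q(j) = -(-270)*6 - 98*(-33 - 98) = -270*(-6) - 98*(-131) = 1620 + 12838 = 14458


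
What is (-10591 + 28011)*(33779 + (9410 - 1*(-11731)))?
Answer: 956706400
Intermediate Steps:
(-10591 + 28011)*(33779 + (9410 - 1*(-11731))) = 17420*(33779 + (9410 + 11731)) = 17420*(33779 + 21141) = 17420*54920 = 956706400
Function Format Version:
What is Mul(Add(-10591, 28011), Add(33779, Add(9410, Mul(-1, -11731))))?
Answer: 956706400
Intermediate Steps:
Mul(Add(-10591, 28011), Add(33779, Add(9410, Mul(-1, -11731)))) = Mul(17420, Add(33779, Add(9410, 11731))) = Mul(17420, Add(33779, 21141)) = Mul(17420, 54920) = 956706400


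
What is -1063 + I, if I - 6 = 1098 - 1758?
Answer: -1717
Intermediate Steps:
I = -654 (I = 6 + (1098 - 1758) = 6 - 660 = -654)
-1063 + I = -1063 - 654 = -1717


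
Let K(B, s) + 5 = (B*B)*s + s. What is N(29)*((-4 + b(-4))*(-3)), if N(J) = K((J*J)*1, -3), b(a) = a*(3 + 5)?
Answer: -229159908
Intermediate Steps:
K(B, s) = -5 + s + s*B² (K(B, s) = -5 + ((B*B)*s + s) = -5 + (B²*s + s) = -5 + (s*B² + s) = -5 + (s + s*B²) = -5 + s + s*B²)
b(a) = 8*a (b(a) = a*8 = 8*a)
N(J) = -8 - 3*J⁴ (N(J) = -5 - 3 - 3*J⁴ = -8 - 3*J⁴)
N(29)*((-4 + b(-4))*(-3)) = (-8 - 3*29⁴)*((-4 + 8*(-4))*(-3)) = (-8 - 3*707281)*((-4 - 32)*(-3)) = (-8 - 2121843)*(-36*(-3)) = -2121851*108 = -229159908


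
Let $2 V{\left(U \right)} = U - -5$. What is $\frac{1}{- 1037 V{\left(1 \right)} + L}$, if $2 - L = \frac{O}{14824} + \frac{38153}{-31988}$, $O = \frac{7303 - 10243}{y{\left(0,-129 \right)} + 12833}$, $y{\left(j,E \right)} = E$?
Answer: $- \frac{376506948928}{1170111027762189} \approx -0.00032177$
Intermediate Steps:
$V{\left(U \right)} = \frac{5}{2} + \frac{U}{2}$ ($V{\left(U \right)} = \frac{U - -5}{2} = \frac{U + 5}{2} = \frac{5 + U}{2} = \frac{5}{2} + \frac{U}{2}$)
$O = - \frac{735}{3176}$ ($O = \frac{7303 - 10243}{-129 + 12833} = - \frac{2940}{12704} = \left(-2940\right) \frac{1}{12704} = - \frac{735}{3176} \approx -0.23142$)
$L = \frac{1202090352819}{376506948928}$ ($L = 2 - \left(- \frac{735}{3176 \cdot 14824} + \frac{38153}{-31988}\right) = 2 - \left(\left(- \frac{735}{3176}\right) \frac{1}{14824} + 38153 \left(- \frac{1}{31988}\right)\right) = 2 - \left(- \frac{735}{47081024} - \frac{38153}{31988}\right) = 2 - - \frac{449076454963}{376506948928} = 2 + \frac{449076454963}{376506948928} = \frac{1202090352819}{376506948928} \approx 3.1927$)
$\frac{1}{- 1037 V{\left(1 \right)} + L} = \frac{1}{- 1037 \left(\frac{5}{2} + \frac{1}{2} \cdot 1\right) + \frac{1202090352819}{376506948928}} = \frac{1}{- 1037 \left(\frac{5}{2} + \frac{1}{2}\right) + \frac{1202090352819}{376506948928}} = \frac{1}{\left(-1037\right) 3 + \frac{1202090352819}{376506948928}} = \frac{1}{-3111 + \frac{1202090352819}{376506948928}} = \frac{1}{- \frac{1170111027762189}{376506948928}} = - \frac{376506948928}{1170111027762189}$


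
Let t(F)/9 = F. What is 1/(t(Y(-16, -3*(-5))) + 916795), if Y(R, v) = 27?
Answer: 1/917038 ≈ 1.0905e-6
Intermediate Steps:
t(F) = 9*F
1/(t(Y(-16, -3*(-5))) + 916795) = 1/(9*27 + 916795) = 1/(243 + 916795) = 1/917038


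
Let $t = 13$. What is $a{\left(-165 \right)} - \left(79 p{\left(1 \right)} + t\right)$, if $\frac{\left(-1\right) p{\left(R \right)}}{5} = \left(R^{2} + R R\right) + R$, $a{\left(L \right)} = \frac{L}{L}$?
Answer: $1173$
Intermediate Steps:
$a{\left(L \right)} = 1$
$p{\left(R \right)} = - 10 R^{2} - 5 R$ ($p{\left(R \right)} = - 5 \left(\left(R^{2} + R R\right) + R\right) = - 5 \left(\left(R^{2} + R^{2}\right) + R\right) = - 5 \left(2 R^{2} + R\right) = - 5 \left(R + 2 R^{2}\right) = - 10 R^{2} - 5 R$)
$a{\left(-165 \right)} - \left(79 p{\left(1 \right)} + t\right) = 1 - \left(79 \left(\left(-5\right) 1 \left(1 + 2 \cdot 1\right)\right) + 13\right) = 1 - \left(79 \left(\left(-5\right) 1 \left(1 + 2\right)\right) + 13\right) = 1 - \left(79 \left(\left(-5\right) 1 \cdot 3\right) + 13\right) = 1 - \left(79 \left(-15\right) + 13\right) = 1 - \left(-1185 + 13\right) = 1 - -1172 = 1 + 1172 = 1173$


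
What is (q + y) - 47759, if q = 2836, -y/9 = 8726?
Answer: -123457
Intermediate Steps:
y = -78534 (y = -9*8726 = -78534)
(q + y) - 47759 = (2836 - 78534) - 47759 = -75698 - 47759 = -123457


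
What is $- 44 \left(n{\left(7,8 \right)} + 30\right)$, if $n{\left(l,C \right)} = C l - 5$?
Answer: $-3564$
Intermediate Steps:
$n{\left(l,C \right)} = -5 + C l$
$- 44 \left(n{\left(7,8 \right)} + 30\right) = - 44 \left(\left(-5 + 8 \cdot 7\right) + 30\right) = - 44 \left(\left(-5 + 56\right) + 30\right) = - 44 \left(51 + 30\right) = \left(-44\right) 81 = -3564$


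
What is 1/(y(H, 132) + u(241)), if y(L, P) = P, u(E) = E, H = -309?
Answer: 1/373 ≈ 0.0026810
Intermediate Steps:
1/(y(H, 132) + u(241)) = 1/(132 + 241) = 1/373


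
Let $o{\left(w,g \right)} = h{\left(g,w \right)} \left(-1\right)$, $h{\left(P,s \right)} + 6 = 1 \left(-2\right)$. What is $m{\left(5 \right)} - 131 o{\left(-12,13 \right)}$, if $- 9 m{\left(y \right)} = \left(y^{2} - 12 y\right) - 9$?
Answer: $- \frac{9388}{9} \approx -1043.1$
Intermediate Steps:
$h{\left(P,s \right)} = -8$ ($h{\left(P,s \right)} = -6 + 1 \left(-2\right) = -6 - 2 = -8$)
$m{\left(y \right)} = 1 - \frac{y^{2}}{9} + \frac{4 y}{3}$ ($m{\left(y \right)} = - \frac{\left(y^{2} - 12 y\right) - 9}{9} = - \frac{-9 + y^{2} - 12 y}{9} = 1 - \frac{y^{2}}{9} + \frac{4 y}{3}$)
$o{\left(w,g \right)} = 8$ ($o{\left(w,g \right)} = \left(-8\right) \left(-1\right) = 8$)
$m{\left(5 \right)} - 131 o{\left(-12,13 \right)} = \left(1 - \frac{5^{2}}{9} + \frac{4}{3} \cdot 5\right) - 1048 = \left(1 - \frac{25}{9} + \frac{20}{3}\right) - 1048 = \frac{44}{9} - 1048 = - \frac{9388}{9}$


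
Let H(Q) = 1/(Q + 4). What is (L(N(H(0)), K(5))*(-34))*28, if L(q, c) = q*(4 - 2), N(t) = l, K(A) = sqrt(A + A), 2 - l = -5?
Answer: -13328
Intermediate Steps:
l = 7 (l = 2 - 1*(-5) = 2 + 5 = 7)
K(A) = sqrt(2)*sqrt(A) (K(A) = sqrt(2*A) = sqrt(2)*sqrt(A))
H(Q) = 1/(4 + Q)
N(t) = 7
L(q, c) = 2*q (L(q, c) = q*2 = 2*q)
(L(N(H(0)), K(5))*(-34))*28 = ((2*7)*(-34))*28 = (14*(-34))*28 = -476*28 = -13328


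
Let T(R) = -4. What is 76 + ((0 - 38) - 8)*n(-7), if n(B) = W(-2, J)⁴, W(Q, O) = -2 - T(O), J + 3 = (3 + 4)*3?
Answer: -660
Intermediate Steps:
J = 18 (J = -3 + (3 + 4)*3 = -3 + 7*3 = -3 + 21 = 18)
W(Q, O) = 2 (W(Q, O) = -2 - 1*(-4) = -2 + 4 = 2)
n(B) = 16 (n(B) = 2⁴ = 16)
76 + ((0 - 38) - 8)*n(-7) = 76 + ((0 - 38) - 8)*16 = 76 + (-38 - 8)*16 = 76 - 46*16 = 76 - 736 = -660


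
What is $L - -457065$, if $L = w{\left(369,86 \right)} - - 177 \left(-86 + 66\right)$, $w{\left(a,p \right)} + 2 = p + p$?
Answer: $453695$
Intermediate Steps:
$w{\left(a,p \right)} = -2 + 2 p$ ($w{\left(a,p \right)} = -2 + \left(p + p\right) = -2 + 2 p$)
$L = -3370$ ($L = \left(-2 + 2 \cdot 86\right) - - 177 \left(-86 + 66\right) = \left(-2 + 172\right) - \left(-177\right) \left(-20\right) = 170 - 3540 = -3370$)
$L - -457065 = -3370 - -457065 = -3370 + 457065 = 453695$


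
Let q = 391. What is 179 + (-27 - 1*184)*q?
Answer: -82322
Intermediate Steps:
179 + (-27 - 1*184)*q = 179 + (-27 - 1*184)*391 = 179 + (-27 - 184)*391 = 179 - 211*391 = 179 - 82501 = -82322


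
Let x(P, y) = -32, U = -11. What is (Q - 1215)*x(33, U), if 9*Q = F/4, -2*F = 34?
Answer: 350056/9 ≈ 38895.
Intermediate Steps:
F = -17 (F = -1/2*34 = -17)
Q = -17/36 (Q = (-17/4)/9 = ((1/4)*(-17))/9 = (1/9)*(-17/4) = -17/36 ≈ -0.47222)
(Q - 1215)*x(33, U) = (-17/36 - 1215)*(-32) = -43757/36*(-32) = 350056/9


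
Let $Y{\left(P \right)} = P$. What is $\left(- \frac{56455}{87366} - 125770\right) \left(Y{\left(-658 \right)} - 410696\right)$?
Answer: $\frac{753331658455725}{14561} \approx 5.1736 \cdot 10^{10}$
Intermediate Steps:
$\left(- \frac{56455}{87366} - 125770\right) \left(Y{\left(-658 \right)} - 410696\right) = \left(- \frac{56455}{87366} - 125770\right) \left(-658 - 410696\right) = \left(\left(-56455\right) \frac{1}{87366} - 125770\right) \left(-411354\right) = \left(- \frac{56455}{87366} - 125770\right) \left(-411354\right) = \left(- \frac{10988078275}{87366}\right) \left(-411354\right) = \frac{753331658455725}{14561}$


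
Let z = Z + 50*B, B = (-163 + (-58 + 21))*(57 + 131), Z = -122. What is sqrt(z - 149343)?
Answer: I*sqrt(2029465) ≈ 1424.6*I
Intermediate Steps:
B = -37600 (B = (-163 - 37)*188 = -200*188 = -37600)
z = -1880122 (z = -122 + 50*(-37600) = -122 - 1880000 = -1880122)
sqrt(z - 149343) = sqrt(-1880122 - 149343) = sqrt(-2029465) = I*sqrt(2029465)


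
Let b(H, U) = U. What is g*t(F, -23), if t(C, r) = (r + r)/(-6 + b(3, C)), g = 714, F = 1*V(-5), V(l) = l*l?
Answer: -32844/19 ≈ -1728.6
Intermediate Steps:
V(l) = l²
F = 25 (F = 1*(-5)² = 1*25 = 25)
t(C, r) = 2*r/(-6 + C) (t(C, r) = (r + r)/(-6 + C) = (2*r)/(-6 + C) = 2*r/(-6 + C))
g*t(F, -23) = 714*(2*(-23)/(-6 + 25)) = 714*(2*(-23)/19) = 714*(2*(-23)*(1/19)) = 714*(-46/19) = -32844/19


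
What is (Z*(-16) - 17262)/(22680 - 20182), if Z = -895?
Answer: -1471/1249 ≈ -1.1777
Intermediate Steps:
(Z*(-16) - 17262)/(22680 - 20182) = (-895*(-16) - 17262)/(22680 - 20182) = (14320 - 17262)/2498 = -2942*1/2498 = -1471/1249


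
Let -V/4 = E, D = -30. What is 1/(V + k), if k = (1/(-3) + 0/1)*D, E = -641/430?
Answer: 215/3432 ≈ 0.062646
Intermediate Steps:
E = -641/430 (E = -641*1/430 = -641/430 ≈ -1.4907)
k = 10 (k = (1/(-3) + 0/1)*(-30) = (1*(-⅓) + 0*1)*(-30) = (-⅓ + 0)*(-30) = -⅓*(-30) = 10)
V = 1282/215 (V = -4*(-641/430) = 1282/215 ≈ 5.9628)
1/(V + k) = 1/(1282/215 + 10) = 1/(3432/215) = 215/3432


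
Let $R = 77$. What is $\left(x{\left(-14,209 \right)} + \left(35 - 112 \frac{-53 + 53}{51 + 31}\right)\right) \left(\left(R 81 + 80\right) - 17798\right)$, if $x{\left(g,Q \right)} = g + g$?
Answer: $-80367$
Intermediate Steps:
$x{\left(g,Q \right)} = 2 g$
$\left(x{\left(-14,209 \right)} + \left(35 - 112 \frac{-53 + 53}{51 + 31}\right)\right) \left(\left(R 81 + 80\right) - 17798\right) = \left(2 \left(-14\right) + \left(35 - 112 \frac{-53 + 53}{51 + 31}\right)\right) \left(\left(77 \cdot 81 + 80\right) - 17798\right) = \left(-28 + \left(35 - 112 \cdot \frac{0}{82}\right)\right) \left(\left(6237 + 80\right) - 17798\right) = \left(-28 + \left(35 - 112 \cdot 0 \cdot \frac{1}{82}\right)\right) \left(6317 - 17798\right) = \left(-28 + \left(35 - 0\right)\right) \left(-11481\right) = \left(-28 + \left(35 + 0\right)\right) \left(-11481\right) = \left(-28 + 35\right) \left(-11481\right) = 7 \left(-11481\right) = -80367$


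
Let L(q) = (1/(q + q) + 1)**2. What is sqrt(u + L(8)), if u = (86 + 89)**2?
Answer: sqrt(7840289)/16 ≈ 175.00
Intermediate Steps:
u = 30625 (u = 175**2 = 30625)
L(q) = (1 + 1/(2*q))**2 (L(q) = (1/(2*q) + 1)**2 = (1 + 1/(2*q))**2)
sqrt(u + L(8)) = sqrt(30625 + (1/4)*(1 + 2*8)**2/8**2) = sqrt(30625 + (1/4)*(1/64)*(1 + 16)**2) = sqrt(30625 + (1/4)*(1/64)*17**2) = sqrt(30625 + (1/4)*(1/64)*289) = sqrt(30625 + 289/256) = sqrt(7840289/256) = sqrt(7840289)/16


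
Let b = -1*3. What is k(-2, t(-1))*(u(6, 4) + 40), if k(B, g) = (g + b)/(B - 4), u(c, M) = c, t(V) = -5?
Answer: 184/3 ≈ 61.333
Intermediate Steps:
b = -3
k(B, g) = (-3 + g)/(-4 + B) (k(B, g) = (g - 3)/(B - 4) = (-3 + g)/(-4 + B))
k(-2, t(-1))*(u(6, 4) + 40) = ((-3 - 5)/(-4 - 2))*(6 + 40) = (-8/(-6))*46 = -⅙*(-8)*46 = (4/3)*46 = 184/3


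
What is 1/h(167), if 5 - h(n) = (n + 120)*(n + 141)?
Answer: -1/88391 ≈ -1.1313e-5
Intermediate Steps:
h(n) = 5 - (120 + n)*(141 + n) (h(n) = 5 - (n + 120)*(n + 141) = 5 - (120 + n)*(141 + n))
1/h(167) = 1/(-16915 - 1*167**2 - 261*167) = 1/(-16915 - 1*27889 - 43587) = 1/(-16915 - 27889 - 43587) = 1/(-88391) = -1/88391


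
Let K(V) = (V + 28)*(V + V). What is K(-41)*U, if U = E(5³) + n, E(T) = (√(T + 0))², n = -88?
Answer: 39442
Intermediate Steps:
K(V) = 2*V*(28 + V) (K(V) = (28 + V)*(2*V) = 2*V*(28 + V))
E(T) = T (E(T) = (√T)² = T)
U = 37 (U = 5³ - 88 = 125 - 88 = 37)
K(-41)*U = (2*(-41)*(28 - 41))*37 = (2*(-41)*(-13))*37 = 1066*37 = 39442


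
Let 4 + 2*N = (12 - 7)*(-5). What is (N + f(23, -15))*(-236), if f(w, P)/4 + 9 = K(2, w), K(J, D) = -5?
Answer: 16638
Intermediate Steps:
f(w, P) = -56 (f(w, P) = -36 + 4*(-5) = -36 - 20 = -56)
N = -29/2 (N = -2 + ((12 - 7)*(-5))/2 = -2 + (5*(-5))/2 = -2 + (1/2)*(-25) = -2 - 25/2 = -29/2 ≈ -14.500)
(N + f(23, -15))*(-236) = (-29/2 - 56)*(-236) = -141/2*(-236) = 16638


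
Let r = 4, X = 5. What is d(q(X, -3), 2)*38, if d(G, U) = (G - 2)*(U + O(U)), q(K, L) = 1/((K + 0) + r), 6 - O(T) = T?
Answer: -1292/3 ≈ -430.67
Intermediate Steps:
O(T) = 6 - T
q(K, L) = 1/(4 + K) (q(K, L) = 1/((K + 0) + 4) = 1/(K + 4) = 1/(4 + K))
d(G, U) = -12 + 6*G (d(G, U) = (G - 2)*(U + (6 - U)) = (-2 + G)*6 = -12 + 6*G)
d(q(X, -3), 2)*38 = (-12 + 6/(4 + 5))*38 = (-12 + 6/9)*38 = (-12 + 6*(1/9))*38 = (-12 + 2/3)*38 = -34/3*38 = -1292/3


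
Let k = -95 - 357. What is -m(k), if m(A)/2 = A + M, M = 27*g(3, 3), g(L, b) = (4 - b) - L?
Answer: 1012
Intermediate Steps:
g(L, b) = 4 - L - b
k = -452
M = -54 (M = 27*(4 - 1*3 - 1*3) = 27*(4 - 3 - 3) = 27*(-2) = -54)
m(A) = -108 + 2*A (m(A) = 2*(A - 54) = 2*(-54 + A) = -108 + 2*A)
-m(k) = -(-108 + 2*(-452)) = -(-108 - 904) = -1*(-1012) = 1012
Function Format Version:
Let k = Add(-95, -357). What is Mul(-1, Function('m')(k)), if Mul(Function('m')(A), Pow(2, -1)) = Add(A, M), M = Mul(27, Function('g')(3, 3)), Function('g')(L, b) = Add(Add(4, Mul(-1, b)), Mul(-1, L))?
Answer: 1012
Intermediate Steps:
Function('g')(L, b) = Add(4, Mul(-1, L), Mul(-1, b))
k = -452
M = -54 (M = Mul(27, Add(4, Mul(-1, 3), Mul(-1, 3))) = Mul(27, Add(4, -3, -3)) = Mul(27, -2) = -54)
Function('m')(A) = Add(-108, Mul(2, A)) (Function('m')(A) = Mul(2, Add(A, -54)) = Mul(2, Add(-54, A)) = Add(-108, Mul(2, A)))
Mul(-1, Function('m')(k)) = Mul(-1, Add(-108, Mul(2, -452))) = Mul(-1, Add(-108, -904)) = Mul(-1, -1012) = 1012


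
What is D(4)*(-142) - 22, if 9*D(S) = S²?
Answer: -2470/9 ≈ -274.44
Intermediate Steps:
D(S) = S²/9
D(4)*(-142) - 22 = ((⅑)*4²)*(-142) - 22 = ((⅑)*16)*(-142) - 22 = (16/9)*(-142) - 22 = -2272/9 - 22 = -2470/9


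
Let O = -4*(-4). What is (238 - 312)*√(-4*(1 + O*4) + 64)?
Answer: -1036*I ≈ -1036.0*I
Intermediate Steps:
O = 16
(238 - 312)*√(-4*(1 + O*4) + 64) = (238 - 312)*√(-4*(1 + 16*4) + 64) = -74*√(-4*(1 + 64) + 64) = -74*√(-4*65 + 64) = -74*√(-260 + 64) = -1036*I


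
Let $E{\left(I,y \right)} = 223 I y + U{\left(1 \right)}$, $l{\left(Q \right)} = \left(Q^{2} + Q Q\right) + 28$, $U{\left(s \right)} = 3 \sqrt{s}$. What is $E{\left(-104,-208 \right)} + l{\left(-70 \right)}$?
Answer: $4833767$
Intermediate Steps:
$l{\left(Q \right)} = 28 + 2 Q^{2}$ ($l{\left(Q \right)} = \left(Q^{2} + Q^{2}\right) + 28 = 2 Q^{2} + 28 = 28 + 2 Q^{2}$)
$E{\left(I,y \right)} = 3 + 223 I y$ ($E{\left(I,y \right)} = 223 I y + 3 \sqrt{1} = 223 I y + 3 \cdot 1 = 223 I y + 3 = 3 + 223 I y$)
$E{\left(-104,-208 \right)} + l{\left(-70 \right)} = \left(3 + 223 \left(-104\right) \left(-208\right)\right) + \left(28 + 2 \left(-70\right)^{2}\right) = \left(3 + 4823936\right) + \left(28 + 2 \cdot 4900\right) = 4823939 + \left(28 + 9800\right) = 4823939 + 9828 = 4833767$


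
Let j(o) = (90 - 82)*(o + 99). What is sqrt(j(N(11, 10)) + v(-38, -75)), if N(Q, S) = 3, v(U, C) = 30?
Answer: 3*sqrt(94) ≈ 29.086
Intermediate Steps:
j(o) = 792 + 8*o (j(o) = 8*(99 + o) = 792 + 8*o)
sqrt(j(N(11, 10)) + v(-38, -75)) = sqrt((792 + 8*3) + 30) = sqrt((792 + 24) + 30) = sqrt(816 + 30) = sqrt(846) = 3*sqrt(94)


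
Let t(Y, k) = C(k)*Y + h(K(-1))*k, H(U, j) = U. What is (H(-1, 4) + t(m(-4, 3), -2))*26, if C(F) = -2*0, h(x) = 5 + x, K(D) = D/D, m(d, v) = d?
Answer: -338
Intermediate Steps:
K(D) = 1
C(F) = 0
t(Y, k) = 6*k (t(Y, k) = 0*Y + (5 + 1)*k = 0 + 6*k = 6*k)
(H(-1, 4) + t(m(-4, 3), -2))*26 = (-1 + 6*(-2))*26 = (-1 - 12)*26 = -13*26 = -338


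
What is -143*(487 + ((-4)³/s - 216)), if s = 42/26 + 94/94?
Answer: -599313/17 ≈ -35254.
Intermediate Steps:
s = 34/13 (s = 42*(1/26) + 94*(1/94) = 21/13 + 1 = 34/13 ≈ 2.6154)
-143*(487 + ((-4)³/s - 216)) = -143*(487 + ((-4)³/(34/13) - 216)) = -143*(487 + (-64*13/34 - 216)) = -143*(487 + (-416/17 - 216)) = -143*(487 - 4088/17) = -143*4191/17 = -599313/17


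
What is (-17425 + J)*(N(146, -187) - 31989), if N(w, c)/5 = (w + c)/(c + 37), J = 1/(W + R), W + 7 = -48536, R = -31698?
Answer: 670876358486477/1203615 ≈ 5.5738e+8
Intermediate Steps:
W = -48543 (W = -7 - 48536 = -48543)
J = -1/80241 (J = 1/(-48543 - 31698) = 1/(-80241) = -1/80241 ≈ -1.2462e-5)
N(w, c) = 5*(c + w)/(37 + c) (N(w, c) = 5*((w + c)/(c + 37)) = 5*((c + w)/(37 + c)) = 5*(c + w)/(37 + c))
(-17425 + J)*(N(146, -187) - 31989) = (-17425 - 1/80241)*(5*(-187 + 146)/(37 - 187) - 31989) = -1398199426*(5*(-41)/(-150) - 31989)/80241 = -1398199426*(5*(-1/150)*(-41) - 31989)/80241 = -1398199426*(41/30 - 31989)/80241 = -1398199426/80241*(-959629/30) = 670876358486477/1203615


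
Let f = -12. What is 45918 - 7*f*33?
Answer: 48690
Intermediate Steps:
45918 - 7*f*33 = 45918 - 7*(-12)*33 = 45918 - (-84)*33 = 45918 - 1*(-2772) = 45918 + 2772 = 48690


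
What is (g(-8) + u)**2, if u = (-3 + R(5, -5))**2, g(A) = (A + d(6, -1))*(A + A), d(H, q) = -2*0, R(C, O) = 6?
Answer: 18769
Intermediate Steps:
d(H, q) = 0
g(A) = 2*A**2 (g(A) = (A + 0)*(A + A) = A*(2*A) = 2*A**2)
u = 9 (u = (-3 + 6)**2 = 3**2 = 9)
(g(-8) + u)**2 = (2*(-8)**2 + 9)**2 = (2*64 + 9)**2 = (128 + 9)**2 = 137**2 = 18769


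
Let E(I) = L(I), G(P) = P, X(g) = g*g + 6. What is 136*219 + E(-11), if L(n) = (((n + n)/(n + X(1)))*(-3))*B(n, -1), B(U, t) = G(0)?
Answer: 29784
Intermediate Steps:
X(g) = 6 + g² (X(g) = g² + 6 = 6 + g²)
B(U, t) = 0
L(n) = 0 (L(n) = (((n + n)/(n + (6 + 1²)))*(-3))*0 = (((2*n)/(n + (6 + 1)))*(-3))*0 = (((2*n)/(n + 7))*(-3))*0 = (((2*n)/(7 + n))*(-3))*0 = ((2*n/(7 + n))*(-3))*0 = -6*n/(7 + n)*0 = 0)
E(I) = 0
136*219 + E(-11) = 136*219 + 0 = 29784 + 0 = 29784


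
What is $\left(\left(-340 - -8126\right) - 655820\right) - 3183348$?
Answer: $-3831382$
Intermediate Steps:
$\left(\left(-340 - -8126\right) - 655820\right) - 3183348 = \left(\left(-340 + 8126\right) - 655820\right) - 3183348 = \left(7786 - 655820\right) - 3183348 = -648034 - 3183348 = -3831382$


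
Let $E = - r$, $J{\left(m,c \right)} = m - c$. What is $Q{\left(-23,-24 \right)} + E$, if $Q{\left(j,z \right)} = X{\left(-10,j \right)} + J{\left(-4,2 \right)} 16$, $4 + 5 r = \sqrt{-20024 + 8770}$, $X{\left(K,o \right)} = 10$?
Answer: $- \frac{426}{5} - \frac{i \sqrt{11254}}{5} \approx -85.2 - 21.217 i$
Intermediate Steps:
$r = - \frac{4}{5} + \frac{i \sqrt{11254}}{5}$ ($r = - \frac{4}{5} + \frac{\sqrt{-20024 + 8770}}{5} = - \frac{4}{5} + \frac{\sqrt{-11254}}{5} = - \frac{4}{5} + \frac{i \sqrt{11254}}{5} \approx -0.8 + 21.217 i$)
$E = \frac{4}{5} - \frac{i \sqrt{11254}}{5}$ ($E = - (- \frac{4}{5} + \frac{i \sqrt{11254}}{5}) = \frac{4}{5} - \frac{i \sqrt{11254}}{5} \approx 0.8 - 21.217 i$)
$Q{\left(j,z \right)} = -86$ ($Q{\left(j,z \right)} = 10 + \left(-4 - 2\right) 16 = 10 - 96 = -86$)
$Q{\left(-23,-24 \right)} + E = -86 + \left(\frac{4}{5} - \frac{i \sqrt{11254}}{5}\right) = - \frac{426}{5} - \frac{i \sqrt{11254}}{5}$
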